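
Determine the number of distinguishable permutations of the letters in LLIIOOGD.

5040

LLIIOOGD has 8 letters with I appearing twice, L appearing twice, and O appearing twice.
The number of distinct arrangements is 8!/(2!·2!·2!) = 40320/8 = 5040.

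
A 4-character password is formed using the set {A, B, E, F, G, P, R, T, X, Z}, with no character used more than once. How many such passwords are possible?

Choose and order 4 of the 10 symbols: the first character has 10 options, the next 9, then 8, 7.
10 × 9 × 8 × 7 = 5040.

5040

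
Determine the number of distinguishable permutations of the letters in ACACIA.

60

Letter multiplicities in ACACIA: A×3, C×2, I×1.
Dividing 6! = 720 by 3!·2! = 12 for the repeated letters gives 60.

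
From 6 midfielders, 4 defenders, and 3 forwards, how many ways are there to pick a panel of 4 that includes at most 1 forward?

570

Split by how many forwards are chosen (0 through 1).
Sum: C(3,0)·C(10,4) + C(3,1)·C(10,3) = 210 + 360 = 570.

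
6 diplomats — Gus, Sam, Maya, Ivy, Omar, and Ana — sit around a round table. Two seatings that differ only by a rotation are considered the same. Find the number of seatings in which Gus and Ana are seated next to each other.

Treat {Gus, Ana} as one unit (2 internal orders) and seat the resulting 5 units around the table: (4)! circular arrangements.
So 2 × (4)! = 2 × 24 = 48.

48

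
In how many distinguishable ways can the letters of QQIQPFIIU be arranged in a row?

10080

Letter multiplicities in QQIQPFIIU: F×1, I×3, P×1, Q×3, U×1.
So there are 9! / (3!·3!) = 10080 distinguishable arrangements.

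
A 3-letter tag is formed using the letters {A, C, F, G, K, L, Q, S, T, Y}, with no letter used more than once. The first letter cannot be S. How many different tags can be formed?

648

The first letter has 10−1 = 9 choices (anything except S).
The remaining 2 letters are filled from the other 9 symbols without repetition: 9 × 8 = 72.
Total: 9 × 72 = 648.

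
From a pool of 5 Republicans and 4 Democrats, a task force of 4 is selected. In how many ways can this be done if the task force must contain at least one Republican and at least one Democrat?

120

Unrestricted: C(9,4) = 126 ways to pick any 4 of the 9.
Subtract selections that omit an entire group: no Republicans → C(4,4) = 1; no Democrats → C(5,4) = 5.
Both groups omitted at once is impossible, so 126 − 6 = 120.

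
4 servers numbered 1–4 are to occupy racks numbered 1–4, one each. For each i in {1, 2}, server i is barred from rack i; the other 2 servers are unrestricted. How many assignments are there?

14

Let Aᵢ (for i ∈ {1, 2}) be the placements that put server i in its forbidden rack. Any j of these fix j positions, leaving (4−j)! ways to fill the rest, and there are C(2,j) ways to pick which j.
By inclusion–exclusion, the number of valid placements is Σ_{j=0}^{2} (−1)^j C(2,j)·(4−j)!.
Computing: 24 − 12 + 2 = 14.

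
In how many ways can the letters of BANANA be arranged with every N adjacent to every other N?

20

Treat the 2 copies of N as a single block. The multiset to arrange is then {NN, A, A, A, B}, 5 items in all.
That gives (5)!/(3!) = 20 arrangements.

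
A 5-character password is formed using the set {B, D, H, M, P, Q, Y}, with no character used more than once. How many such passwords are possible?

This is a permutation of 5 out of 7: P(7,5) = 7!/2!.
That product is 7 × 6 × 5 × 4 × 3 = 2520.

2520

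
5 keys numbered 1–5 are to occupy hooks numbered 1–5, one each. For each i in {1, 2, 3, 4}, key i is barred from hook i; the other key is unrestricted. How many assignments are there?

53

Let Aᵢ (for 1 ≤ i ≤ 4) be the placements that put key i in its forbidden hook. Any j of these fix j positions, leaving (5−j)! ways to fill the rest, and there are C(4,j) ways to pick which j.
By inclusion–exclusion, the number of valid placements is Σ_{j=0}^{4} (−1)^j C(4,j)·(5−j)!.
Computing: 120 − 96 + 36 − 8 + 1 = 53.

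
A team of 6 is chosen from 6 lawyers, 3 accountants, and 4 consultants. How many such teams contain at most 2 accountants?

Split by how many accountants are chosen (0 through 2).
Sum: C(3,0)·C(10,6) + C(3,1)·C(10,5) + C(3,2)·C(10,4) = 210 + 756 + 630 = 1596.

1596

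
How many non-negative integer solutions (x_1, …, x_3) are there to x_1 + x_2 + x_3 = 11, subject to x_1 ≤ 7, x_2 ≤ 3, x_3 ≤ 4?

10

By stars and bars, unrestricted non-negative solutions to x_1+…+x_3 = 11 number C(11+2,2) = 78.
Subtract solutions that violate a single cap (substitute x_i' = x_i − (cap_i+1)): x_1 ≥ 8 gives C(5,2) = 10; x_2 ≥ 4 gives C(9,2) = 36; x_3 ≥ 5 gives C(8,2) = 28. Together 74.
Add back pairs where two caps are both exceeded: 0 + 0 + 6 = 6.
By inclusion–exclusion the count is 78 − 74 + 6 = 10.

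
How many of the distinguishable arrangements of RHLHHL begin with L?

20

With the first slot taken by L, it remains to arrange the other 5 letters (RHHHL).
Those 5 letters have H appearing 3 times, giving (5)!/(3!) = 20.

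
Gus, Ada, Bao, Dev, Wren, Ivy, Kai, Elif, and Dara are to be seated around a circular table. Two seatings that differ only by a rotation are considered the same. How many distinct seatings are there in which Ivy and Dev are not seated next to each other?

All circular seatings of 9 people number (8)! = 40320.
Those with Ivy next to Dev: fuse the pair into one unit and seat 8 units around a circle — 2·(7)! = 10080.
Subtracting, 40320 − 10080 = 30240.

30240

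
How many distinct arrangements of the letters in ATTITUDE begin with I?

840

With the first slot taken by I, it remains to arrange the other 7 letters (ATTTUDE).
Those 7 letters have T appearing 3 times, giving (7)!/(3!) = 840.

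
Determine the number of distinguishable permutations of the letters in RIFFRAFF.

840

Letter multiplicities in RIFFRAFF: A×1, F×4, I×1, R×2.
The number of distinct arrangements is 8!/(4!·2!) = 40320/48 = 840.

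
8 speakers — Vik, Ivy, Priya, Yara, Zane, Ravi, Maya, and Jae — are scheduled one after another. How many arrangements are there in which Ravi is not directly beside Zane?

There are 8! = 40320 arrangements in all. If Ravi and Zane are adjacent, merging them into one block gives 2·(7)! = 10080 arrangements.
Complementary counting: 40320 − 10080 = 30240.

30240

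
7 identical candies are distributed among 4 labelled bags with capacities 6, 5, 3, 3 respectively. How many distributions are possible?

By stars and bars, unrestricted non-negative solutions to x_1+…+x_4 = 7 number C(7+3,3) = 120.
Subtract solutions that violate a single cap (substitute x_i' = x_i − (cap_i+1)): x_1 ≥ 7 gives C(3,3) = 1; x_2 ≥ 6 gives C(4,3) = 4; x_3 ≥ 4 gives C(6,3) = 20; x_4 ≥ 4 gives C(6,3) = 20. Together 45.
No two caps can be exceeded simultaneously, so the pair terms are all 0.
By inclusion–exclusion the count is 120 − 45 + 0 = 75.

75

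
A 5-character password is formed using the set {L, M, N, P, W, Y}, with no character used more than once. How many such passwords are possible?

720

Choose and order 5 of the 6 symbols: the first character has 6 options, the next 5, and so on down to 2.
6 × 5 × 4 × 3 × 2 = 720.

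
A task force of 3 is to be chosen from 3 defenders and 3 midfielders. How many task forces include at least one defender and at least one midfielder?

18

With no constraint there are C(6,3) = 20 possible selections.
Subtract selections that omit an entire group: no defenders → C(3,3) = 1; no midfielders → C(3,3) = 1.
Both groups omitted at once is impossible, so 20 − 2 = 18.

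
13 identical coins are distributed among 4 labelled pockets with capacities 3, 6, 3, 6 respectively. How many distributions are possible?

48

Without the upper bounds there are C(16,3) = 560 ways to split 13 among 4 pockets.
Subtract solutions that violate a single cap (substitute x_i' = x_i − (cap_i+1)): x_1 ≥ 4 gives C(12,3) = 220; x_2 ≥ 7 gives C(9,3) = 84; x_3 ≥ 4 gives C(12,3) = 220; x_4 ≥ 7 gives C(9,3) = 84. Together 608.
Add back pairs where two caps are both exceeded: 10 + 56 + 10 + 10 + 0 + 10 = 96.
By inclusion–exclusion the count is 560 − 608 + 96 = 48.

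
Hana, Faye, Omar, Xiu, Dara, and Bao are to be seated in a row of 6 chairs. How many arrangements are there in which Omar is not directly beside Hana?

There are 6! = 720 arrangements in all. If Omar and Hana are adjacent, merging them into one block gives 2·(5)! = 240 arrangements.
So 720 − 240 = 480 arrangements keep them apart.

480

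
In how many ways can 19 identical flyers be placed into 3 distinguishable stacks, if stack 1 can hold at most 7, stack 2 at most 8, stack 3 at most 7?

10

By stars and bars, unrestricted non-negative solutions to x_1+…+x_3 = 19 number C(19+2,2) = 210.
Subtract solutions that violate a single cap (substitute x_i' = x_i − (cap_i+1)): x_1 ≥ 8 gives C(13,2) = 78; x_2 ≥ 9 gives C(12,2) = 66; x_3 ≥ 8 gives C(13,2) = 78. Together 222.
Add back pairs where two caps are both exceeded: 6 + 10 + 6 = 22.
By inclusion–exclusion the count is 210 − 222 + 22 = 10.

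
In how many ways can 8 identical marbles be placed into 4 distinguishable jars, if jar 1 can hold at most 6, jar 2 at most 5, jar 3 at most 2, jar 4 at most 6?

91

By stars and bars, unrestricted non-negative solutions to x_1+…+x_4 = 8 number C(8+3,3) = 165.
Subtract solutions that violate a single cap (substitute x_i' = x_i − (cap_i+1)): x_1 ≥ 7 gives C(4,3) = 4; x_2 ≥ 6 gives C(5,3) = 10; x_3 ≥ 3 gives C(8,3) = 56; x_4 ≥ 7 gives C(4,3) = 4. Together 74.
No two caps can be exceeded simultaneously, so the pair terms are all 0.
By inclusion–exclusion the count is 165 − 74 + 0 = 91.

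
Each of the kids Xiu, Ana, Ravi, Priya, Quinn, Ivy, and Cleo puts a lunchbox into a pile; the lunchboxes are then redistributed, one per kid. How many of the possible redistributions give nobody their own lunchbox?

This is the derangement count D_7: permutations of 7 items with no fixed point.
By inclusion–exclusion this is Σ_{j=0}^{7} (−1)^j C(7,j)·(7−j)!.
Computing: 5040 − 5040 + 2520 − 840 + 210 − 42 + 7 − 1 = 1854.

1854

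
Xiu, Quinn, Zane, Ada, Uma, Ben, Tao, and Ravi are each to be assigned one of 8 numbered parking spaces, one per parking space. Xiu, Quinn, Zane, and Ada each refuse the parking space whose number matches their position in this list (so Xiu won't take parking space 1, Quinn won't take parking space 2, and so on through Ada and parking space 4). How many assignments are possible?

24024

Let Aᵢ (for 1 ≤ i ≤ 4) be the placements that put person i in their forbidden parking space. Any j of these fix j positions, leaving (8−j)! ways to fill the rest, and there are C(4,j) ways to pick which j.
By inclusion–exclusion, the number of valid placements is Σ_{j=0}^{4} (−1)^j C(4,j)·(8−j)!.
Computing: 40320 − 20160 + 4320 − 480 + 24 = 24024.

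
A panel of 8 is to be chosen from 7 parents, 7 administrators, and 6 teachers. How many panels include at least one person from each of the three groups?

120393

Total 8-person selections from all 20: C(20,8) = 125970.
Selections missing a whole group: no parents → C(13,8) = 1287; no administrators → C(13,8) = 1287; no teachers → C(14,8) = 3003.
Add back selections omitting two groups (i.e. drawn from a single group): C(7,8) + C(7,8) + C(6,8) = 0.
By inclusion–exclusion: 125970 − 5577 + 0 = 120393.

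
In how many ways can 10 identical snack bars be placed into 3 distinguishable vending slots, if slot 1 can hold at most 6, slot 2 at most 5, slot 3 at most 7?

35

By stars and bars, unrestricted non-negative solutions to x_1+…+x_3 = 10 number C(10+2,2) = 66.
Subtract solutions that violate a single cap (substitute x_i' = x_i − (cap_i+1)): x_1 ≥ 7 gives C(5,2) = 10; x_2 ≥ 6 gives C(6,2) = 15; x_3 ≥ 8 gives C(4,2) = 6. Together 31.
No two caps can be exceeded simultaneously, so the pair terms are all 0.
By inclusion–exclusion the count is 66 − 31 + 0 = 35.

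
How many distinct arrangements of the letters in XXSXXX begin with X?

5

With the first slot taken by X, it remains to arrange the other 5 letters (XSXXX).
Those 5 letters have X appearing 4 times, giving (5)!/(4!) = 5.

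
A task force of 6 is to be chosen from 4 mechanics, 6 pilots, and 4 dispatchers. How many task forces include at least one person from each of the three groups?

2556

Unrestricted: C(14,6) = 3003 ways to pick any 6 of the 14.
Subtract selections that omit an entire group: no mechanics → C(10,6) = 210; no pilots → C(8,6) = 28; no dispatchers → C(10,6) = 210.
Add back selections omitting two groups (i.e. drawn from a single group): C(4,6) + C(6,6) + C(4,6) = 1.
By inclusion–exclusion: 3003 − 448 + 1 = 2556.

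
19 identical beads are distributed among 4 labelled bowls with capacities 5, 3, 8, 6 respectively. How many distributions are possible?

20

Without the upper bounds there are C(22,3) = 1540 ways to split 19 among 4 bowls.
Subtract solutions that violate a single cap (substitute x_i' = x_i − (cap_i+1)): x_1 ≥ 6 gives C(16,3) = 560; x_2 ≥ 4 gives C(18,3) = 816; x_3 ≥ 9 gives C(13,3) = 286; x_4 ≥ 7 gives C(15,3) = 455. Together 2117.
Add back pairs where two caps are both exceeded: 220 + 35 + 84 + 84 + 165 + 20 = 608.
Subtract triples: 1 + 10 + 0 + 0 = 11.
By inclusion–exclusion the count is 1540 − 2117 + 608 − 11 = 20.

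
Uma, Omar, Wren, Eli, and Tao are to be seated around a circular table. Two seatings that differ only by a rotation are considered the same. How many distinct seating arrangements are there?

Fix one person's seat to break rotational symmetry; the remaining 4 people can be arranged in (4)! = 24 ways.

24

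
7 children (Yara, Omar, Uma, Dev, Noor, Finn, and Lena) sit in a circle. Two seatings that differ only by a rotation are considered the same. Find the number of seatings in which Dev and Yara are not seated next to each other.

480

Without the restriction there are (6)! = 720 seatings.
Seatings with Dev beside Yara: treat them as a block with 2 internal orders, giving 2 × (5)! = 240.
Subtracting, 720 − 240 = 480.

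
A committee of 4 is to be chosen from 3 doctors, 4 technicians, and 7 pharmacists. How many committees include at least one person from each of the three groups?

Unrestricted: C(14,4) = 1001 ways to pick any 4 of the 14.
Subtract selections that omit an entire group: no doctors → C(11,4) = 330; no technicians → C(10,4) = 210; no pharmacists → C(7,4) = 35.
Add back selections omitting two groups (i.e. drawn from a single group): C(3,4) + C(4,4) + C(7,4) = 36.
By inclusion–exclusion: 1001 − 575 + 36 = 462.

462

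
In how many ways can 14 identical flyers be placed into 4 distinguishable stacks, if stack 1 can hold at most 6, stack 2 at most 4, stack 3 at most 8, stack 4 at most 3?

By stars and bars, unrestricted non-negative solutions to x_1+…+x_4 = 14 number C(14+3,3) = 680.
Subtract solutions that violate a single cap (substitute x_i' = x_i − (cap_i+1)): x_1 ≥ 7 gives C(10,3) = 120; x_2 ≥ 5 gives C(12,3) = 220; x_3 ≥ 9 gives C(8,3) = 56; x_4 ≥ 4 gives C(13,3) = 286. Together 682.
Add back pairs where two caps are both exceeded: 10 + 0 + 20 + 1 + 56 + 4 = 91.
By inclusion–exclusion the count is 680 − 682 + 91 = 89.

89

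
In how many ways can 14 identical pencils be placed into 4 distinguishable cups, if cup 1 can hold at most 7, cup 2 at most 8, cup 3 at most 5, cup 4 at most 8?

320

By stars and bars, unrestricted non-negative solutions to x_1+…+x_4 = 14 number C(14+3,3) = 680.
Subtract solutions that violate a single cap (substitute x_i' = x_i − (cap_i+1)): x_1 ≥ 8 gives C(9,3) = 84; x_2 ≥ 9 gives C(8,3) = 56; x_3 ≥ 6 gives C(11,3) = 165; x_4 ≥ 9 gives C(8,3) = 56. Together 361.
Add back pairs where two caps are both exceeded: 0 + 1 + 0 + 0 + 0 + 0 = 1.
By inclusion–exclusion the count is 680 − 361 + 1 = 320.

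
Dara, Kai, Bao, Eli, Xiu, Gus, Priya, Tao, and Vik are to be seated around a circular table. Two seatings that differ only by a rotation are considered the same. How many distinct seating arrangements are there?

40320

Around a circle, 9 distinct people have 9!/9 = (8)! = 40320 rotationally distinct seatings.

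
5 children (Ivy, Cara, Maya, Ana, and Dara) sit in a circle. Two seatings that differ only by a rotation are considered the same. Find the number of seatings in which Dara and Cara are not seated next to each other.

All circular seatings of 5 people number (4)! = 24.
Those with Dara next to Cara: fuse the pair into one unit and seat 4 units around a circle — 2·(3)! = 12.
Subtracting, 24 − 12 = 12.

12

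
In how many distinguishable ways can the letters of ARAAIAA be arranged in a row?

42

The 7 letters of ARAAIAA have repeats: A appearing 5 times.
Dividing 7! = 5040 by 5! = 120 for the repeated letters gives 42.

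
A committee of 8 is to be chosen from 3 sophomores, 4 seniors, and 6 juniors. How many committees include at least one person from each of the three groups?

1233

Unrestricted: C(13,8) = 1287 ways to pick any 8 of the 13.
Selections missing a whole group: no sophomores → C(10,8) = 45; no seniors → C(9,8) = 9; no juniors → C(7,8) = 0.
Add back selections omitting two groups (i.e. drawn from a single group): C(3,8) + C(4,8) + C(6,8) = 0.
By inclusion–exclusion: 1287 − 54 + 0 = 1233.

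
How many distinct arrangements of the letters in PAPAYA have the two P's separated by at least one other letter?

There are 6!/(3!·2!) = 60 arrangements of PAPAYA in total.
Arrangements with the P's together: treat PP as one letter, giving (5)!/(3!) = 20.
Subtracting, 60 − 20 = 40 arrangements keep the P's apart.

40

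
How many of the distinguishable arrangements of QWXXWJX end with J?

With the last slot taken by J, it remains to arrange the other 6 letters (QWXXWX).
Those 6 letters have W appearing twice and X appearing 3 times, giving (6)!/(3!·2!) = 60.

60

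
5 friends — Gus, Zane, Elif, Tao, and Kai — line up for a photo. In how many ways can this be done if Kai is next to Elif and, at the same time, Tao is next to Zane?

24

Treat {Kai,Elif} as one block (2 orders) and {Tao,Zane} as another (2 orders).
That leaves 3 units to arrange: 2 × 2 × 3! = 4 × 6 = 24.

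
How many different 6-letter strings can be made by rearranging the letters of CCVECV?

60

CCVECV has 6 letters with C appearing 3 times and V appearing twice.
Dividing 6! = 720 by 3!·2! = 12 for the repeated letters gives 60.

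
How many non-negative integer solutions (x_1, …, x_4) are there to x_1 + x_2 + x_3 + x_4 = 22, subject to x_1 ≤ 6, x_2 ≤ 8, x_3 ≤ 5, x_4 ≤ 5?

10

Without the upper bounds there are C(25,3) = 2300 ways to split 22 among 4 variables.
Subtract solutions that violate a single cap (substitute x_i' = x_i − (cap_i+1)): x_1 ≥ 7 gives C(18,3) = 816; x_2 ≥ 9 gives C(16,3) = 560; x_3 ≥ 6 gives C(19,3) = 969; x_4 ≥ 6 gives C(19,3) = 969. Together 3314.
Add back pairs where two caps are both exceeded: 84 + 220 + 220 + 120 + 120 + 286 = 1050.
Subtract triples: 1 + 1 + 20 + 4 = 26.
By inclusion–exclusion the count is 2300 − 3314 + 1050 − 26 = 10.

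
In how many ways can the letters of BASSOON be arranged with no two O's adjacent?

There are 7!/(2!·2!) = 1260 arrangements of BASSOON in total.
If the two O's are adjacent, glue them into one block, leaving 6 items to arrange: (6)!/(2!) = 360 ways.
Subtracting, 1260 − 360 = 900 arrangements keep the O's apart.

900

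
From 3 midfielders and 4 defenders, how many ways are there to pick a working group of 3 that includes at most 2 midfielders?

34

Split by how many midfielders are chosen (0 through 2).
Sum: C(3,0)·C(4,3) + C(3,1)·C(4,2) + C(3,2)·C(4,1) = 4 + 18 + 12 = 34.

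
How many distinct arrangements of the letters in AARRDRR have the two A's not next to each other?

There are 7!/(4!·2!) = 105 arrangements of AARRDRR in total.
Arrangements with the A's together: treat AA as one letter, giving (6)!/(4!) = 30.
Subtracting, 105 − 30 = 75 arrangements keep the A's apart.

75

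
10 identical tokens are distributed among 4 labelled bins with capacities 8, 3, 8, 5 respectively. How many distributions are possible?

Without the upper bounds there are C(13,3) = 286 ways to split 10 among 4 bins.
Subtract solutions that violate a single cap (substitute x_i' = x_i − (cap_i+1)): x_1 ≥ 9 gives C(4,3) = 4; x_2 ≥ 4 gives C(9,3) = 84; x_3 ≥ 9 gives C(4,3) = 4; x_4 ≥ 6 gives C(7,3) = 35. Together 127.
Add back pairs where two caps are both exceeded: 0 + 0 + 0 + 0 + 1 + 0 = 1.
By inclusion–exclusion the count is 286 − 127 + 1 = 160.

160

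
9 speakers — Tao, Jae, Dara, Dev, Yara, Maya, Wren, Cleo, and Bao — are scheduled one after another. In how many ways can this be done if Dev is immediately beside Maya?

80640

Place the 7 others and the Dev-Maya pair as 8 objects in a line; the pair has 2 internal arrangements.
That gives 2 × 8! = 2 × 40320 = 80640.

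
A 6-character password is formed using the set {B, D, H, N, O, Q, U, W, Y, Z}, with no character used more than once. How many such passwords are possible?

With no repetition, fill the 6 characters in order: 10 choices, then 9, down to 5.
10 × 9 × 8 × 7 × 6 × 5 = 151200.

151200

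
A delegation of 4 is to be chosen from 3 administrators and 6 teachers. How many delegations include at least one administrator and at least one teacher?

Total 4-person selections from all 9: C(9,4) = 126.
Subtract selections that omit an entire group: no administrators → C(6,4) = 15; no teachers → C(3,4) = 0.
Both groups omitted at once is impossible, so 126 − 15 = 111.

111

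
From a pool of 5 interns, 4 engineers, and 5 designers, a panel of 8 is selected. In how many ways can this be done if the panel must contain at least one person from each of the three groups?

2940

Total 8-person selections from all 14: C(14,8) = 3003.
Subtract selections that omit an entire group: no interns → C(9,8) = 9; no engineers → C(10,8) = 45; no designers → C(9,8) = 9.
Add back selections omitting two groups (i.e. drawn from a single group): C(5,8) + C(4,8) + C(5,8) = 0.
By inclusion–exclusion: 3003 − 63 + 0 = 2940.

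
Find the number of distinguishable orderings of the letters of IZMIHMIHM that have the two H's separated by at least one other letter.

There are 9!/(3!·3!·2!) = 5040 arrangements of IZMIHMIHM in total.
If the two H's are adjacent, glue them into one block, leaving 8 items to arrange: (8)!/(3!·3!) = 1120 ways.
Subtracting, 5040 − 1120 = 3920 arrangements keep the H's apart.

3920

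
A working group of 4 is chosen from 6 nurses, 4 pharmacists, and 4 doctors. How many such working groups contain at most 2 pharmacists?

960

Split by how many pharmacists are chosen (0 through 2).
Sum: C(4,0)·C(10,4) + C(4,1)·C(10,3) + C(4,2)·C(10,2) = 210 + 480 + 270 = 960.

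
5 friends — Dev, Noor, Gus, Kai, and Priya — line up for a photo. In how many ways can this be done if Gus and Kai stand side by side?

48

Treat {Gus, Kai} as a single unit. There are 4 units to order, and the pair itself can be ordered 2 ways.
That gives 2 × 4! = 2 × 24 = 48.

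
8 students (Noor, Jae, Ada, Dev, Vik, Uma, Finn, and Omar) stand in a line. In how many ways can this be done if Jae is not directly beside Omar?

Of the 8! = 40320 arrangements, those with Jae and Omar adjacent number 2 × 7! = 10080 (treat the pair as a block with 2 internal orders).
So 40320 − 10080 = 30240 arrangements keep them apart.

30240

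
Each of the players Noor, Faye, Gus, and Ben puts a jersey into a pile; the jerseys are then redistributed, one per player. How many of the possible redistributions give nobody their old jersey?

Let Aᵢ be the assignments in which player i gets their old jersey. We want the size of the complement of A₁∪…∪A_4.
By inclusion–exclusion this is Σ_{j=0}^{4} (−1)^j C(4,j)·(4−j)!.
Computing: 24 − 24 + 12 − 4 + 1 = 9.

9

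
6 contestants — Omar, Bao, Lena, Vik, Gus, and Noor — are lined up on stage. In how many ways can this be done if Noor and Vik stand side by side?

240

Place the 4 others and the Noor-Vik pair as 5 objects in a line; the pair has 2 internal arrangements.
So the count is 2·(5)! = 240.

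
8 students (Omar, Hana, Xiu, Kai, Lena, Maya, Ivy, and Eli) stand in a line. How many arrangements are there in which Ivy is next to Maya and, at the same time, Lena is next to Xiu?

Treat {Ivy,Maya} as one block (2 orders) and {Lena,Xiu} as another (2 orders).
That leaves 6 units to arrange: 2 × 2 × 6! = 4 × 720 = 2880.

2880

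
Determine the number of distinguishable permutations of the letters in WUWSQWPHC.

60480

Letter multiplicities in WUWSQWPHC: C×1, H×1, P×1, Q×1, S×1, U×1, W×3.
Dividing 9! = 362880 by 3! = 6 for the repeated letters gives 60480.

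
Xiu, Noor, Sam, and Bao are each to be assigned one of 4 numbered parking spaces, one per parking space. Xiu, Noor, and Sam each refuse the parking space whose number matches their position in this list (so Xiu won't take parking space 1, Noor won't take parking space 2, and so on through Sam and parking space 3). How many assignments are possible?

11

Let Aᵢ (for i ∈ {1, 2, 3}) be the placements that put person i in their forbidden parking space. Any j of these fix j positions, leaving (4−j)! ways to fill the rest, and there are C(3,j) ways to pick which j.
By inclusion–exclusion, the number of valid placements is Σ_{j=0}^{3} (−1)^j C(3,j)·(4−j)!.
Computing: 24 − 18 + 6 − 1 = 11.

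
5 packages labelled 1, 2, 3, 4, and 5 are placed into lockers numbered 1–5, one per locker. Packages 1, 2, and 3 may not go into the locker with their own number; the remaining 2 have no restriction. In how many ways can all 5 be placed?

Let Aᵢ (for i ∈ {1, 2, 3}) be the placements that put package i in its forbidden locker. Any j of these fix j positions, leaving (5−j)! ways to fill the rest, and there are C(3,j) ways to pick which j.
By inclusion–exclusion, the number of valid placements is Σ_{j=0}^{3} (−1)^j C(3,j)·(5−j)!.
Computing: 120 − 72 + 18 − 2 = 64.

64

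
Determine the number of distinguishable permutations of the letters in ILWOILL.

420

ILWOILL has 7 letters with I appearing twice and L appearing 3 times.
So there are 7! / (3!·2!) = 420 distinguishable arrangements.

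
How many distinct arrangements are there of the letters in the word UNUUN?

UNUUN has 5 letters with N appearing twice and U appearing 3 times.
So there are 5! / (3!·2!) = 10 distinguishable arrangements.

10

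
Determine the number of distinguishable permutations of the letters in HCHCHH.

15

HCHCHH has 6 letters with C appearing twice and H appearing 4 times.
So there are 6! / (4!·2!) = 15 distinguishable arrangements.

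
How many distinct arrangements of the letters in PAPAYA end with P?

20

Fix P in the last position and arrange the remaining 5 letters.
Those 5 letters have A appearing 3 times, giving (5)!/(3!) = 20.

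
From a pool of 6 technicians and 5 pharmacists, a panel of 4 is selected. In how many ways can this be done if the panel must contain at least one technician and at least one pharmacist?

310

With no constraint there are C(11,4) = 330 possible selections.
Selections missing a whole group: no technicians → C(5,4) = 5; no pharmacists → C(6,4) = 15.
Both groups omitted at once is impossible, so 330 − 20 = 310.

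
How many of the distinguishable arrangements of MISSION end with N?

180

With the last slot taken by N, it remains to arrange the other 6 letters (MISSIO).
Those 6 letters have I appearing twice and S appearing twice, giving (6)!/(2!·2!) = 180.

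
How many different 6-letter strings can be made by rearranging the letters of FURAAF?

180

FURAAF has 6 letters with A appearing twice and F appearing twice.
So there are 6! / (2!·2!) = 180 distinguishable arrangements.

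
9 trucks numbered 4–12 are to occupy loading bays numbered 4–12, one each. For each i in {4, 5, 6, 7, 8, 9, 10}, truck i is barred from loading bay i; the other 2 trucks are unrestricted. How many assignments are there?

Let Aᵢ (for 4 ≤ i ≤ 10) be the placements that put truck i in its forbidden loading bay. Any j of these fix j positions, leaving (9−j)! ways to fill the rest, and there are C(7,j) ways to pick which j.
By inclusion–exclusion, the number of valid placements is Σ_{j=0}^{7} (−1)^j C(7,j)·(9−j)!.
Computing: 362880 − 282240 + 105840 − 25200 + 4200 − 504 + 42 − 2 = 165016.

165016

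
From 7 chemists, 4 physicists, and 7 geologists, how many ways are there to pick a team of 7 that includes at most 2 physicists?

Split by how many physicists are chosen (0 through 2).
Sum: C(4,0)·C(14,7) + C(4,1)·C(14,6) + C(4,2)·C(14,5) = 3432 + 12012 + 12012 = 27456.

27456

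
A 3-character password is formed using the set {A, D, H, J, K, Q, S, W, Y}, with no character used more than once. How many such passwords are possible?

504

Choose and order 3 of the 9 symbols: the first character has 9 options, the next 8, then 7.
9 × 8 × 7 = 504.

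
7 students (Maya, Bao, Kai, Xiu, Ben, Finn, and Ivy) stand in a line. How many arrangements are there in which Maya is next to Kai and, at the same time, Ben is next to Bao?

480

Treat {Maya,Kai} as one block (2 orders) and {Ben,Bao} as another (2 orders).
That leaves 5 units to arrange: 2 × 2 × 5! = 4 × 120 = 480.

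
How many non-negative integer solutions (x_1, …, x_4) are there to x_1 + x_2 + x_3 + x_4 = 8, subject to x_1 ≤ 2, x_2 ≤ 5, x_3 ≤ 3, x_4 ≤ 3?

By stars and bars, unrestricted non-negative solutions to x_1+…+x_4 = 8 number C(8+3,3) = 165.
Subtract solutions that violate a single cap (substitute x_i' = x_i − (cap_i+1)): x_1 ≥ 3 gives C(8,3) = 56; x_2 ≥ 6 gives C(5,3) = 10; x_3 ≥ 4 gives C(7,3) = 35; x_4 ≥ 4 gives C(7,3) = 35. Together 136.
Add back pairs where two caps are both exceeded: 0 + 4 + 4 + 0 + 0 + 1 = 9.
By inclusion–exclusion the count is 165 − 136 + 9 = 38.

38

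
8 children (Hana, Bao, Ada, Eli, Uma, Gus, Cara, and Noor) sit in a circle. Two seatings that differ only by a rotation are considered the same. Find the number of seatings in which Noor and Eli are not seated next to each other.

Without the restriction there are (7)! = 5040 seatings.
Seatings with Noor beside Eli: treat them as a block with 2 internal orders, giving 2 × (6)! = 1440.
Subtracting, 5040 − 1440 = 3600.

3600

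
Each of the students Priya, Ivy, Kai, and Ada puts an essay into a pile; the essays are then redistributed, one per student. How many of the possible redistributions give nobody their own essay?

9

Let Aᵢ be the assignments in which student i gets their own essay. We want the size of the complement of A₁∪…∪A_4.
By inclusion–exclusion this is Σ_{j=0}^{4} (−1)^j C(4,j)·(4−j)!.
Computing: 24 − 24 + 12 − 4 + 1 = 9.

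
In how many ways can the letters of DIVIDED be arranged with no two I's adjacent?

300

There are 7!/(3!·2!) = 420 arrangements of DIVIDED in total.
Arrangements with the I's together: treat II as one letter, giving (6)!/(3!) = 120.
Hence 420 − 120 = 300.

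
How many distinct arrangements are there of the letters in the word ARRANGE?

ARRANGE has 7 letters with A appearing twice and R appearing twice.
So there are 7! / (2!·2!) = 1260 distinguishable arrangements.

1260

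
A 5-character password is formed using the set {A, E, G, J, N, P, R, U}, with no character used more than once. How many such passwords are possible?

With no repetition, fill the 5 characters in order: 8 choices, then 7, down to 4.
That product is 8 × 7 × 6 × 5 × 4 = 6720.

6720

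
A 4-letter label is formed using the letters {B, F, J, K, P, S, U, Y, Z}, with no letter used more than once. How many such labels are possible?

This is a permutation of 4 out of 9: P(9,4) = 9!/5!.
9 × 8 × 7 × 6 = 3024.

3024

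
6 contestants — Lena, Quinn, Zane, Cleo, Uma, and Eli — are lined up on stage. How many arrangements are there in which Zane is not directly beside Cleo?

There are 6! = 720 arrangements in all. If Zane and Cleo are adjacent, merging them into one block gives 2·(5)! = 240 arrangements.
Complementary counting: 720 − 240 = 480.

480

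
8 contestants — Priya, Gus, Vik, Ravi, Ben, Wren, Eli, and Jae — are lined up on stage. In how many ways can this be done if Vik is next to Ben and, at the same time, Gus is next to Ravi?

Treat {Vik,Ben} as one block (2 orders) and {Gus,Ravi} as another (2 orders).
That leaves 6 units to arrange: 2 × 2 × 6! = 4 × 720 = 2880.

2880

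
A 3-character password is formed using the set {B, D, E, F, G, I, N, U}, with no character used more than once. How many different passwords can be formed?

With no repetition, fill the 3 characters in order: 8 choices, then 7, down to 6.
8 × 7 × 6 = 336.

336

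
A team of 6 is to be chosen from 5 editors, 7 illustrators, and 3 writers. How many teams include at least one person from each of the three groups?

Unrestricted: C(15,6) = 5005 ways to pick any 6 of the 15.
Subtract selections that omit an entire group: no editors → C(10,6) = 210; no illustrators → C(8,6) = 28; no writers → C(12,6) = 924.
Add back selections omitting two groups (i.e. drawn from a single group): C(5,6) + C(7,6) + C(3,6) = 7.
By inclusion–exclusion: 5005 − 1162 + 7 = 3850.

3850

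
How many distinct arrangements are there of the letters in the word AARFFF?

60

Letter multiplicities in AARFFF: A×2, F×3, R×1.
So there are 6! / (3!·2!) = 60 distinguishable arrangements.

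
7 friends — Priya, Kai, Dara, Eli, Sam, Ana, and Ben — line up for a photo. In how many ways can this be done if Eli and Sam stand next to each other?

Glue Eli and Sam into one block (2 internal orders), leaving 6 units to arrange in a row.
So the count is 2·(6)! = 1440.

1440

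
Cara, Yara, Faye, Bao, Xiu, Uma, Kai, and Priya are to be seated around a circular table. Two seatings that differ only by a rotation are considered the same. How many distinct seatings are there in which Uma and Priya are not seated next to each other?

Without the restriction there are (7)! = 5040 seatings.
Seatings with Uma beside Priya: treat them as a block with 2 internal orders, giving 2 × (6)! = 1440.
Subtracting, 5040 − 1440 = 3600.

3600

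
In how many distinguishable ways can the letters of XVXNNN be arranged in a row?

Letter multiplicities in XVXNNN: N×3, V×1, X×2.
The number of distinct arrangements is 6!/(3!·2!) = 720/12 = 60.

60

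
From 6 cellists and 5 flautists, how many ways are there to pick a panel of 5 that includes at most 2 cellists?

181

Split by how many cellists are chosen (0 through 2).
Sum: C(6,0)·C(5,5) + C(6,1)·C(5,4) + C(6,2)·C(5,3) = 1 + 30 + 150 = 181.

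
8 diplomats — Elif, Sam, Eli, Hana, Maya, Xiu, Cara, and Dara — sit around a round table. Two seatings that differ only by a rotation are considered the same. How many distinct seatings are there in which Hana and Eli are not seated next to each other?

3600

All circular seatings of 8 people number (7)! = 5040.
Seatings with Hana beside Eli: treat them as a block with 2 internal orders, giving 2 × (6)! = 1440.
Subtracting, 5040 − 1440 = 3600.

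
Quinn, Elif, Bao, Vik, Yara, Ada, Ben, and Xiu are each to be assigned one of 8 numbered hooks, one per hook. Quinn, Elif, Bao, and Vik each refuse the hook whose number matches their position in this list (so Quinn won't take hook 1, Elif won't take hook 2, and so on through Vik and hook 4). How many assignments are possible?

Let Aᵢ (for 1 ≤ i ≤ 4) be the placements that put person i in their forbidden hook. Any j of these fix j positions, leaving (8−j)! ways to fill the rest, and there are C(4,j) ways to pick which j.
By inclusion–exclusion, the number of valid placements is Σ_{j=0}^{4} (−1)^j C(4,j)·(8−j)!.
Computing: 40320 − 20160 + 4320 − 480 + 24 = 24024.

24024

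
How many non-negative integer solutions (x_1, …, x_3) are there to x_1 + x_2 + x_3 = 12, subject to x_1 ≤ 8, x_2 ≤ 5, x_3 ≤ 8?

Without the upper bounds there are C(14,2) = 91 ways to split 12 among 3 variables.
Subtract solutions that violate a single cap (substitute x_i' = x_i − (cap_i+1)): x_1 ≥ 9 gives C(5,2) = 10; x_2 ≥ 6 gives C(8,2) = 28; x_3 ≥ 9 gives C(5,2) = 10. Together 48.
No two caps can be exceeded simultaneously, so the pair terms are all 0.
By inclusion–exclusion the count is 91 − 48 + 0 = 43.

43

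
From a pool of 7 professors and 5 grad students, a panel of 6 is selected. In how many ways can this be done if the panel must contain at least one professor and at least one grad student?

Unrestricted: C(12,6) = 924 ways to pick any 6 of the 12.
Subtract selections that omit an entire group: no professors → C(5,6) = 0; no grad students → C(7,6) = 7.
Both groups omitted at once is impossible, so 924 − 7 = 917.

917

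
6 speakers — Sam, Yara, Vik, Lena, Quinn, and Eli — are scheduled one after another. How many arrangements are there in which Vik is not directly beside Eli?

480

Of the 6! = 720 arrangements, those with Vik and Eli adjacent number 2 × 5! = 240 (treat the pair as a block with 2 internal orders).
Complementary counting: 720 − 240 = 480.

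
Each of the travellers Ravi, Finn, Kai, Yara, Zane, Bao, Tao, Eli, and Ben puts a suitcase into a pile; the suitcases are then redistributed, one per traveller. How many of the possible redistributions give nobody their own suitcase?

133496

This is the derangement count D_9: permutations of 9 items with no fixed point.
By inclusion–exclusion this is Σ_{j=0}^{9} (−1)^j C(9,j)·(9−j)!.
Computing: 362880 − 362880 + 181440 − 60480 + 15120 − 3024 + 504 − 72 + 9 − 1 = 133496.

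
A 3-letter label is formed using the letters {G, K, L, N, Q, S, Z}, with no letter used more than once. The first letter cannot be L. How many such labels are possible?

The first letter has 7−1 = 6 choices (anything except L).
The remaining 2 letters are filled from the other 6 symbols without repetition: 6 × 5 = 30.
Total: 6 × 30 = 180.

180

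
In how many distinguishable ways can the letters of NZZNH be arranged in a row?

30

Letter multiplicities in NZZNH: H×1, N×2, Z×2.
So there are 5! / (2!·2!) = 30 distinguishable arrangements.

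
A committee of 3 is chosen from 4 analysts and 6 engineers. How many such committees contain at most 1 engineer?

Split by how many engineers are chosen (0 through 1).
Sum: C(6,0)·C(4,3) + C(6,1)·C(4,2) = 4 + 36 = 40.

40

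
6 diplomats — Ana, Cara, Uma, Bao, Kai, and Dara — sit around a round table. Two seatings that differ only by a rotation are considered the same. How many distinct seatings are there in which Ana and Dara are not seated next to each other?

72

All circular seatings of 6 people number (5)! = 120.
Seatings with Ana beside Dara: treat them as a block with 2 internal orders, giving 2 × (4)! = 48.
Subtracting, 120 − 48 = 72.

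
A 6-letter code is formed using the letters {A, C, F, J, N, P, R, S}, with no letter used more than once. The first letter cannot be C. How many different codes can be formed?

The first letter has 8−1 = 7 choices (anything except C).
The remaining 5 letters are filled from the other 7 symbols without repetition: 7 × 6 × 5 × 4 × 3 = 2520.
Total: 7 × 2520 = 17640.

17640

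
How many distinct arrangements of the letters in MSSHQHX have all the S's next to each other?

360

Treat the 2 copies of S as a single block. The multiset to arrange is then {SS, H, H, M, Q, X}, 6 items in all.
That gives (6)!/(2!) = 360 arrangements.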